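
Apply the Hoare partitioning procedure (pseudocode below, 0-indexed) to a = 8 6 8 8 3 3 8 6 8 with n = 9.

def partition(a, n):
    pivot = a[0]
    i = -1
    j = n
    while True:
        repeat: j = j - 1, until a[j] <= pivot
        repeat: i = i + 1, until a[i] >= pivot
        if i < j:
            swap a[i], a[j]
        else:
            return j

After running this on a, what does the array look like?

pivot = a[0] = 8; i = -1, j = 9
j→8 (a[8]=8≤8), i→0 (a[0]=8≥8); i<j, swap → 8 6 8 8 3 3 8 6 8
j→7 (a[7]=6≤8), i→2 (a[2]=8≥8); i<j, swap → 8 6 6 8 3 3 8 8 8
j→6 (a[6]=8≤8), i→3 (a[3]=8≥8); i<j, swap → 8 6 6 8 3 3 8 8 8
j→5, i→6; i≥j, return j=5. a = 8 6 6 8 3 3 8 8 8

8 6 6 8 3 3 8 8 8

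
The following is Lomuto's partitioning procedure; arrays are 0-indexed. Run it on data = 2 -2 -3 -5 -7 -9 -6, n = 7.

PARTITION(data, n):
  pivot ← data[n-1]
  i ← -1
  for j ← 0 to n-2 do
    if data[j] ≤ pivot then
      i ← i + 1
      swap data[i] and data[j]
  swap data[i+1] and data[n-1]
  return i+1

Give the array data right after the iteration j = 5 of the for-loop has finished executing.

pivot = data[6] = -6; i = -1
j=0: data[0]=2 > -6 → no swap
j=1: data[1]=-2 > -6 → no swap
j=2: data[2]=-3 > -6 → no swap
j=3: data[3]=-5 > -6 → no swap
j=4: data[4]=-7 ≤ -6 → i=0, swap data[0],data[4] → -7 -2 -3 -5 2 -9 -6
j=5: data[5]=-9 ≤ -6 → i=1, swap data[1],data[5] → -7 -9 -3 -5 2 -2 -6
(after j=5) data = -7 -9 -3 -5 2 -2 -6

-7 -9 -3 -5 2 -2 -6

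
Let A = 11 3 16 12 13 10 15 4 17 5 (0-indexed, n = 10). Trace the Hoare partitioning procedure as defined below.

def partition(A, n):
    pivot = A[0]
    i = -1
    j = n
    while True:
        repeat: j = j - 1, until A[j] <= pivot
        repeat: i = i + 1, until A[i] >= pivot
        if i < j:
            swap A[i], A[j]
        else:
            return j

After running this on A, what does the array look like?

5 3 4 10 13 12 15 16 17 11

pivot = A[0] = 11; i = -1, j = 10
j→9 (A[9]=5≤11), i→0 (A[0]=11≥11); i<j, swap → 5 3 16 12 13 10 15 4 17 11
j→7 (A[7]=4≤11), i→2 (A[2]=16≥11); i<j, swap → 5 3 4 12 13 10 15 16 17 11
j→5 (A[5]=10≤11), i→3 (A[3]=12≥11); i<j, swap → 5 3 4 10 13 12 15 16 17 11
j→3, i→4; i≥j, return j=3. A = 5 3 4 10 13 12 15 16 17 11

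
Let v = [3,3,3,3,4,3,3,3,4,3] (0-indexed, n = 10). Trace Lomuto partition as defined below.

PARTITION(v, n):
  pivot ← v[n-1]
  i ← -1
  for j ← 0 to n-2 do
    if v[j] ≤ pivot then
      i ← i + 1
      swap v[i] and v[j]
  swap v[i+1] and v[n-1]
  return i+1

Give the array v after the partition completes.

pivot=3, i=-1
j=0: 3≤3, i=0, swap(0,0) ⇒ [3,3,3,3,4,3,3,3,4,3]
j=1: 3≤3, i=1, swap(1,1) ⇒ [3,3,3,3,4,3,3,3,4,3]
j=2: 3≤3, i=2, swap(2,2) ⇒ [3,3,3,3,4,3,3,3,4,3]
j=3: 3≤3, i=3, swap(3,3) ⇒ [3,3,3,3,4,3,3,3,4,3]
j=4: 4>3, skip
j=5: 3≤3, i=4, swap(4,5) ⇒ [3,3,3,3,3,4,3,3,4,3]
j=6: 3≤3, i=5, swap(5,6) ⇒ [3,3,3,3,3,3,4,3,4,3]
j=7: 3≤3, i=6, swap(6,7) ⇒ [3,3,3,3,3,3,3,4,4,3]
j=8: 4>3, skip
swap(7,9) ⇒ [3,3,3,3,3,3,3,3,4,4]; return 7

[3,3,3,3,3,3,3,3,4,4]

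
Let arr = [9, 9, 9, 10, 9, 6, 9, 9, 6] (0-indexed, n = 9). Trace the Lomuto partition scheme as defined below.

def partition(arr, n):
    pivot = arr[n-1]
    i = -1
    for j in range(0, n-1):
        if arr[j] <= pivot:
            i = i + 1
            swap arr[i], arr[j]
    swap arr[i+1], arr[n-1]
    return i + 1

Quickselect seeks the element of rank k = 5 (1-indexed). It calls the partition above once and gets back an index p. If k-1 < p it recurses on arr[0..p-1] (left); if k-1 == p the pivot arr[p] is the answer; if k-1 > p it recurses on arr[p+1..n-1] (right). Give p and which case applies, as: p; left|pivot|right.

1; right

pivot = arr[8] = 6; i = -1
j=0: arr[0]=9 > 6 → no swap
j=1: arr[1]=9 > 6 → no swap
j=2: arr[2]=9 > 6 → no swap
j=3: arr[3]=10 > 6 → no swap
j=4: arr[4]=9 > 6 → no swap
j=5: arr[5]=6 ≤ 6 → i=0, swap arr[0],arr[5] → [6, 9, 9, 10, 9, 9, 9, 9, 6]
j=6: arr[6]=9 > 6 → no swap
j=7: arr[7]=9 > 6 → no swap
final swap arr[1],arr[8] → [6, 6, 9, 10, 9, 9, 9, 9, 9]; return 1
p = 1; k-1 = 4 > 1 ⇒ right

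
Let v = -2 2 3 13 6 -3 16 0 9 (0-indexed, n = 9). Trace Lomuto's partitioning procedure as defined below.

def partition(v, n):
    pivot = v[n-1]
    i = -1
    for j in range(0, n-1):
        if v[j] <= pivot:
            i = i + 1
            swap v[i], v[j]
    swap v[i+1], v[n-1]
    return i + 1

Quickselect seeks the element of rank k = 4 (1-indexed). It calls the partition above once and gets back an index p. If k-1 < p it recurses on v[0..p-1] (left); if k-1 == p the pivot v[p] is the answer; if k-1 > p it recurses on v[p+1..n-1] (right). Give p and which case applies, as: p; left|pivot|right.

6; left

pivot=9, i=-1
j=0: -2≤9, i=0, swap(0,0) ⇒ -2 2 3 13 6 -3 16 0 9
j=1: 2≤9, i=1, swap(1,1) ⇒ -2 2 3 13 6 -3 16 0 9
j=2: 3≤9, i=2, swap(2,2) ⇒ -2 2 3 13 6 -3 16 0 9
j=3: 13>9, skip
j=4: 6≤9, i=3, swap(3,4) ⇒ -2 2 3 6 13 -3 16 0 9
j=5: -3≤9, i=4, swap(4,5) ⇒ -2 2 3 6 -3 13 16 0 9
j=6: 16>9, skip
j=7: 0≤9, i=5, swap(5,7) ⇒ -2 2 3 6 -3 0 16 13 9
swap(6,8) ⇒ -2 2 3 6 -3 0 9 13 16; return 6
p = 6; k-1 = 3 < 6 ⇒ left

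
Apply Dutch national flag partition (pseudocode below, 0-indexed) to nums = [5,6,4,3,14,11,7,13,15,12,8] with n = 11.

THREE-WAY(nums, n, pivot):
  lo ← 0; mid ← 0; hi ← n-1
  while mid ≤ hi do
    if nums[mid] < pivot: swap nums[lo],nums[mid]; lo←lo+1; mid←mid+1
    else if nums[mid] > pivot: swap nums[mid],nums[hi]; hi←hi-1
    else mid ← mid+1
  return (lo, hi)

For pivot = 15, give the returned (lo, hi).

(10, 10)

lo=0 mid=0 hi=10
5<15: swap(0,0), lo=1 mid=1 ⇒ [5,6,4,3,14,11,7,13,15,12,8]
6<15: swap(1,1), lo=2 mid=2 ⇒ [5,6,4,3,14,11,7,13,15,12,8]
4<15: swap(2,2), lo=3 mid=3 ⇒ [5,6,4,3,14,11,7,13,15,12,8]
3<15: swap(3,3), lo=4 mid=4 ⇒ [5,6,4,3,14,11,7,13,15,12,8]
14<15: swap(4,4), lo=5 mid=5 ⇒ [5,6,4,3,14,11,7,13,15,12,8]
11<15: swap(5,5), lo=6 mid=6 ⇒ [5,6,4,3,14,11,7,13,15,12,8]
7<15: swap(6,6), lo=7 mid=7 ⇒ [5,6,4,3,14,11,7,13,15,12,8]
13<15: swap(7,7), lo=8 mid=8 ⇒ [5,6,4,3,14,11,7,13,15,12,8]
15=15: mid=9
12<15: swap(8,9), lo=9 mid=10 ⇒ [5,6,4,3,14,11,7,13,12,15,8]
8<15: swap(9,10), lo=10 mid=11 ⇒ [5,6,4,3,14,11,7,13,12,8,15]
done. lo=10 hi=10; nums=[5,6,4,3,14,11,7,13,12,8,15]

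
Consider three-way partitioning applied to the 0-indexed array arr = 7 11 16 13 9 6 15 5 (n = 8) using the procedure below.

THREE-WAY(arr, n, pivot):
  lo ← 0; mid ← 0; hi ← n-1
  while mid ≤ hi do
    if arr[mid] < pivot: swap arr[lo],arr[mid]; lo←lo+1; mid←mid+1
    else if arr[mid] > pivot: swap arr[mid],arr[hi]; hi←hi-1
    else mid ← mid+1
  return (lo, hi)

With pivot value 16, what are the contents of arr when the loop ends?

lo=0 mid=0 hi=7
7<16: swap(0,0), lo=1 mid=1 ⇒ 7 11 16 13 9 6 15 5
11<16: swap(1,1), lo=2 mid=2 ⇒ 7 11 16 13 9 6 15 5
16=16: mid=3
13<16: swap(2,3), lo=3 mid=4 ⇒ 7 11 13 16 9 6 15 5
9<16: swap(3,4), lo=4 mid=5 ⇒ 7 11 13 9 16 6 15 5
6<16: swap(4,5), lo=5 mid=6 ⇒ 7 11 13 9 6 16 15 5
15<16: swap(5,6), lo=6 mid=7 ⇒ 7 11 13 9 6 15 16 5
5<16: swap(6,7), lo=7 mid=8 ⇒ 7 11 13 9 6 15 5 16
done. lo=7 hi=7; arr=7 11 13 9 6 15 5 16

7 11 13 9 6 15 5 16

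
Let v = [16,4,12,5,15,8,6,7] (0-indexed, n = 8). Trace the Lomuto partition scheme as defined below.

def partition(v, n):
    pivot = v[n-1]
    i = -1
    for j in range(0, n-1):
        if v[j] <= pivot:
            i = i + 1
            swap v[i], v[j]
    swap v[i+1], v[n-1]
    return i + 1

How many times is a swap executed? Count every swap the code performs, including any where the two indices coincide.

4

pivot = v[7] = 7; i = -1
j=0: v[0]=16 > 7 → no swap
j=1: v[1]=4 ≤ 7 → i=0, swap v[0],v[1] → [4,16,12,5,15,8,6,7]
j=2: v[2]=12 > 7 → no swap
j=3: v[3]=5 ≤ 7 → i=1, swap v[1],v[3] → [4,5,12,16,15,8,6,7]
j=4: v[4]=15 > 7 → no swap
j=5: v[5]=8 > 7 → no swap
j=6: v[6]=6 ≤ 7 → i=2, swap v[2],v[6] → [4,5,6,16,15,8,12,7]
final swap v[3],v[7] → [4,5,6,7,15,8,12,16]; return 3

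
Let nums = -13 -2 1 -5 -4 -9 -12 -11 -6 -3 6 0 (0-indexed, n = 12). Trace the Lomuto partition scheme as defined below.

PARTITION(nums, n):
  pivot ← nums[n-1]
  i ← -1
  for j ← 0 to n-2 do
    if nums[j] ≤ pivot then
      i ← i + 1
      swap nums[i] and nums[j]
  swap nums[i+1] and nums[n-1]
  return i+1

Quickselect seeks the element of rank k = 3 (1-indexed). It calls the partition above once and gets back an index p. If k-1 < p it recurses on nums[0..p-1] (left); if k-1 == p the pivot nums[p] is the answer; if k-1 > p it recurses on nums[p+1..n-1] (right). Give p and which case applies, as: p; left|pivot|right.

9; left

pivot = nums[11] = 0; i = -1
j=0: nums[0]=-13 ≤ 0 → i=0, swap nums[0],nums[0] (no change) → -13 -2 1 -5 -4 -9 -12 -11 -6 -3 6 0
j=1: nums[1]=-2 ≤ 0 → i=1, swap nums[1],nums[1] (no change) → -13 -2 1 -5 -4 -9 -12 -11 -6 -3 6 0
j=2: nums[2]=1 > 0 → no swap
j=3: nums[3]=-5 ≤ 0 → i=2, swap nums[2],nums[3] → -13 -2 -5 1 -4 -9 -12 -11 -6 -3 6 0
j=4: nums[4]=-4 ≤ 0 → i=3, swap nums[3],nums[4] → -13 -2 -5 -4 1 -9 -12 -11 -6 -3 6 0
j=5: nums[5]=-9 ≤ 0 → i=4, swap nums[4],nums[5] → -13 -2 -5 -4 -9 1 -12 -11 -6 -3 6 0
j=6: nums[6]=-12 ≤ 0 → i=5, swap nums[5],nums[6] → -13 -2 -5 -4 -9 -12 1 -11 -6 -3 6 0
j=7: nums[7]=-11 ≤ 0 → i=6, swap nums[6],nums[7] → -13 -2 -5 -4 -9 -12 -11 1 -6 -3 6 0
j=8: nums[8]=-6 ≤ 0 → i=7, swap nums[7],nums[8] → -13 -2 -5 -4 -9 -12 -11 -6 1 -3 6 0
j=9: nums[9]=-3 ≤ 0 → i=8, swap nums[8],nums[9] → -13 -2 -5 -4 -9 -12 -11 -6 -3 1 6 0
j=10: nums[10]=6 > 0 → no swap
final swap nums[9],nums[11] → -13 -2 -5 -4 -9 -12 -11 -6 -3 0 6 1; return 9
p = 9; k-1 = 2 < 9 ⇒ left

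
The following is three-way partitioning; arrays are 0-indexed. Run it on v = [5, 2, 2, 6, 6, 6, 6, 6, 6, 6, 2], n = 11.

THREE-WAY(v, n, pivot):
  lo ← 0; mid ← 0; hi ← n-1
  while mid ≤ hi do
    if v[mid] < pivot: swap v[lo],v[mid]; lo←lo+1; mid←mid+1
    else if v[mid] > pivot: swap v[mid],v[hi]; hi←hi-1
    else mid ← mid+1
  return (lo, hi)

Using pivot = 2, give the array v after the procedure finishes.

[2, 2, 2, 6, 6, 6, 6, 6, 6, 6, 5]

lo=0 mid=0 hi=10
5>2: swap(0,10), hi=9 ⇒ [2, 2, 2, 6, 6, 6, 6, 6, 6, 6, 5]
2=2: mid=1
2=2: mid=2
2=2: mid=3
6>2: swap(3,9), hi=8 ⇒ [2, 2, 2, 6, 6, 6, 6, 6, 6, 6, 5]
6>2: swap(3,8), hi=7 ⇒ [2, 2, 2, 6, 6, 6, 6, 6, 6, 6, 5]
6>2: swap(3,7), hi=6 ⇒ [2, 2, 2, 6, 6, 6, 6, 6, 6, 6, 5]
6>2: swap(3,6), hi=5 ⇒ [2, 2, 2, 6, 6, 6, 6, 6, 6, 6, 5]
6>2: swap(3,5), hi=4 ⇒ [2, 2, 2, 6, 6, 6, 6, 6, 6, 6, 5]
6>2: swap(3,4), hi=3 ⇒ [2, 2, 2, 6, 6, 6, 6, 6, 6, 6, 5]
6>2: swap(3,3), hi=2 ⇒ [2, 2, 2, 6, 6, 6, 6, 6, 6, 6, 5]
done. lo=0 hi=2; v=[2, 2, 2, 6, 6, 6, 6, 6, 6, 6, 5]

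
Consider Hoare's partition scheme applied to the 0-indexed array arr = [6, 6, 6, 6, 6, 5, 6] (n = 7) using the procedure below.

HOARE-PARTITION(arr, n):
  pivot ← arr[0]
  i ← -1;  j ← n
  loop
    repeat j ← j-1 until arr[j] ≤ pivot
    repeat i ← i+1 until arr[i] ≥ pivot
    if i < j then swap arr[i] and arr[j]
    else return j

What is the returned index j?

3

pivot=6
j stops at 6 (6), i stops at 0 (6); swap ⇒ [6, 6, 6, 6, 6, 5, 6]
j stops at 5 (5), i stops at 1 (6); swap ⇒ [6, 5, 6, 6, 6, 6, 6]
j stops at 4 (6), i stops at 2 (6); swap ⇒ [6, 5, 6, 6, 6, 6, 6]
j stops at 3, i stops at 3; i≥j ⇒ return 3. arr=[6, 5, 6, 6, 6, 6, 6]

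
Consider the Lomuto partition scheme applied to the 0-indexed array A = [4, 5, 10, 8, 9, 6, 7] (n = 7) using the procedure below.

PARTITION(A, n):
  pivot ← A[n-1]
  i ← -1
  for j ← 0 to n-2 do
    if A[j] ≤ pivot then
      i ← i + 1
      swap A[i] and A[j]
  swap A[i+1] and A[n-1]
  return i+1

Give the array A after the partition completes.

[4, 5, 6, 7, 9, 10, 8]

pivot=7, i=-1
j=0: 4≤7, i=0, swap(0,0) ⇒ [4, 5, 10, 8, 9, 6, 7]
j=1: 5≤7, i=1, swap(1,1) ⇒ [4, 5, 10, 8, 9, 6, 7]
j=2: 10>7, skip
j=3: 8>7, skip
j=4: 9>7, skip
j=5: 6≤7, i=2, swap(2,5) ⇒ [4, 5, 6, 8, 9, 10, 7]
swap(3,6) ⇒ [4, 5, 6, 7, 9, 10, 8]; return 3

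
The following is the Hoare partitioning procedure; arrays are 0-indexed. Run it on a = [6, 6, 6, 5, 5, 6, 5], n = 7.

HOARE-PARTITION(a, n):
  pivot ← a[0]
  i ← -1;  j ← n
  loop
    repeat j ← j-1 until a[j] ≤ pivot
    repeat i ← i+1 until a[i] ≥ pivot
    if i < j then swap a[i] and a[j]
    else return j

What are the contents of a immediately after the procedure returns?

[5, 6, 5, 5, 6, 6, 6]

pivot = a[0] = 6; i = -1, j = 7
j→6 (a[6]=5≤6), i→0 (a[0]=6≥6); i<j, swap → [5, 6, 6, 5, 5, 6, 6]
j→5 (a[5]=6≤6), i→1 (a[1]=6≥6); i<j, swap → [5, 6, 6, 5, 5, 6, 6]
j→4 (a[4]=5≤6), i→2 (a[2]=6≥6); i<j, swap → [5, 6, 5, 5, 6, 6, 6]
j→3, i→4; i≥j, return j=3. a = [5, 6, 5, 5, 6, 6, 6]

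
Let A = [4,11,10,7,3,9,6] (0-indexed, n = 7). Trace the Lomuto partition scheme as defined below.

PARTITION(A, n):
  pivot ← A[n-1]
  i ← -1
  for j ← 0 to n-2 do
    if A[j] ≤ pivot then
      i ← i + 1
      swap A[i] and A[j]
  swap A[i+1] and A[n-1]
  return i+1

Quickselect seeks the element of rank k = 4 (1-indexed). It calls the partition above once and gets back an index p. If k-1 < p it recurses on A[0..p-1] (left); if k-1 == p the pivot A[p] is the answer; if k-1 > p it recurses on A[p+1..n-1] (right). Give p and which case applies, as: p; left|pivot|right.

pivot = A[6] = 6; i = -1
j=0: A[0]=4 ≤ 6 → i=0, swap A[0],A[0] (no change) → [4,11,10,7,3,9,6]
j=1: A[1]=11 > 6 → no swap
j=2: A[2]=10 > 6 → no swap
j=3: A[3]=7 > 6 → no swap
j=4: A[4]=3 ≤ 6 → i=1, swap A[1],A[4] → [4,3,10,7,11,9,6]
j=5: A[5]=9 > 6 → no swap
final swap A[2],A[6] → [4,3,6,7,11,9,10]; return 2
p = 2; k-1 = 3 > 2 ⇒ right

2; right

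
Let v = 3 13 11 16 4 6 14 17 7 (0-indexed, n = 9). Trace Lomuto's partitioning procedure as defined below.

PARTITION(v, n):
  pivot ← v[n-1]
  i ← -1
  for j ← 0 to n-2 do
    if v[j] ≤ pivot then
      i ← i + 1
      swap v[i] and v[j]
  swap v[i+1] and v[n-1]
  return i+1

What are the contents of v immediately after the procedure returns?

3 4 6 7 13 11 14 17 16

pivot=7, i=-1
j=0: 3≤7, i=0, swap(0,0) ⇒ 3 13 11 16 4 6 14 17 7
j=1: 13>7, skip
j=2: 11>7, skip
j=3: 16>7, skip
j=4: 4≤7, i=1, swap(1,4) ⇒ 3 4 11 16 13 6 14 17 7
j=5: 6≤7, i=2, swap(2,5) ⇒ 3 4 6 16 13 11 14 17 7
j=6: 14>7, skip
j=7: 17>7, skip
swap(3,8) ⇒ 3 4 6 7 13 11 14 17 16; return 3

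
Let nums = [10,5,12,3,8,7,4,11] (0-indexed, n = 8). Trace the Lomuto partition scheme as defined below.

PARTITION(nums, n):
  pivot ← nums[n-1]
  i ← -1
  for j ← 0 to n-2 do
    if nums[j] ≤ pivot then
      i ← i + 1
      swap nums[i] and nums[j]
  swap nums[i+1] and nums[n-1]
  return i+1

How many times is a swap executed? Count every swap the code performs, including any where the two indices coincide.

7

pivot = nums[7] = 11; i = -1
j=0: nums[0]=10 ≤ 11 → i=0, swap nums[0],nums[0] (no change) → [10,5,12,3,8,7,4,11]
j=1: nums[1]=5 ≤ 11 → i=1, swap nums[1],nums[1] (no change) → [10,5,12,3,8,7,4,11]
j=2: nums[2]=12 > 11 → no swap
j=3: nums[3]=3 ≤ 11 → i=2, swap nums[2],nums[3] → [10,5,3,12,8,7,4,11]
j=4: nums[4]=8 ≤ 11 → i=3, swap nums[3],nums[4] → [10,5,3,8,12,7,4,11]
j=5: nums[5]=7 ≤ 11 → i=4, swap nums[4],nums[5] → [10,5,3,8,7,12,4,11]
j=6: nums[6]=4 ≤ 11 → i=5, swap nums[5],nums[6] → [10,5,3,8,7,4,12,11]
final swap nums[6],nums[7] → [10,5,3,8,7,4,11,12]; return 6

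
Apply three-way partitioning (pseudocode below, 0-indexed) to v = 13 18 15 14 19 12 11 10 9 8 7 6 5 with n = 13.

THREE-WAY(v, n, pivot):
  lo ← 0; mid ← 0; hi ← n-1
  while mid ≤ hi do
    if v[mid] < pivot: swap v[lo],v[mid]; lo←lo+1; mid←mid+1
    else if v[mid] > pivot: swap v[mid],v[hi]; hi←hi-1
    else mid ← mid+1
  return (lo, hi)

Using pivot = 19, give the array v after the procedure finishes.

lo=0 mid=0 hi=12
13<19: swap(0,0), lo=1 mid=1 ⇒ 13 18 15 14 19 12 11 10 9 8 7 6 5
18<19: swap(1,1), lo=2 mid=2 ⇒ 13 18 15 14 19 12 11 10 9 8 7 6 5
15<19: swap(2,2), lo=3 mid=3 ⇒ 13 18 15 14 19 12 11 10 9 8 7 6 5
14<19: swap(3,3), lo=4 mid=4 ⇒ 13 18 15 14 19 12 11 10 9 8 7 6 5
19=19: mid=5
12<19: swap(4,5), lo=5 mid=6 ⇒ 13 18 15 14 12 19 11 10 9 8 7 6 5
11<19: swap(5,6), lo=6 mid=7 ⇒ 13 18 15 14 12 11 19 10 9 8 7 6 5
10<19: swap(6,7), lo=7 mid=8 ⇒ 13 18 15 14 12 11 10 19 9 8 7 6 5
9<19: swap(7,8), lo=8 mid=9 ⇒ 13 18 15 14 12 11 10 9 19 8 7 6 5
8<19: swap(8,9), lo=9 mid=10 ⇒ 13 18 15 14 12 11 10 9 8 19 7 6 5
7<19: swap(9,10), lo=10 mid=11 ⇒ 13 18 15 14 12 11 10 9 8 7 19 6 5
6<19: swap(10,11), lo=11 mid=12 ⇒ 13 18 15 14 12 11 10 9 8 7 6 19 5
5<19: swap(11,12), lo=12 mid=13 ⇒ 13 18 15 14 12 11 10 9 8 7 6 5 19
done. lo=12 hi=12; v=13 18 15 14 12 11 10 9 8 7 6 5 19

13 18 15 14 12 11 10 9 8 7 6 5 19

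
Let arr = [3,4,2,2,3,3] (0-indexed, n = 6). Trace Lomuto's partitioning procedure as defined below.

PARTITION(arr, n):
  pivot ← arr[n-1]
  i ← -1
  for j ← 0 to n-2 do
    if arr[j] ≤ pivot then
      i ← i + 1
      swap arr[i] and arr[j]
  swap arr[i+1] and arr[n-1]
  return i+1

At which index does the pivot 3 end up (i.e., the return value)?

4

pivot = arr[5] = 3; i = -1
j=0: arr[0]=3 ≤ 3 → i=0, swap arr[0],arr[0] (no change) → [3,4,2,2,3,3]
j=1: arr[1]=4 > 3 → no swap
j=2: arr[2]=2 ≤ 3 → i=1, swap arr[1],arr[2] → [3,2,4,2,3,3]
j=3: arr[3]=2 ≤ 3 → i=2, swap arr[2],arr[3] → [3,2,2,4,3,3]
j=4: arr[4]=3 ≤ 3 → i=3, swap arr[3],arr[4] → [3,2,2,3,4,3]
final swap arr[4],arr[5] → [3,2,2,3,3,4]; return 4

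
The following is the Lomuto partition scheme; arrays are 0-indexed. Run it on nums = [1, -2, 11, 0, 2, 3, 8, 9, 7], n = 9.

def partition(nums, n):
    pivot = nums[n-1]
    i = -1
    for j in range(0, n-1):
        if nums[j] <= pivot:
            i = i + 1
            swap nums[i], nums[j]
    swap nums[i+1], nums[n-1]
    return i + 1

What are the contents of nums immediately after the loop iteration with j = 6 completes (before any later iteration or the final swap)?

[1, -2, 0, 2, 3, 11, 8, 9, 7]

pivot = nums[8] = 7; i = -1
j=0: nums[0]=1 ≤ 7 → i=0, swap nums[0],nums[0] (no change) → [1, -2, 11, 0, 2, 3, 8, 9, 7]
j=1: nums[1]=-2 ≤ 7 → i=1, swap nums[1],nums[1] (no change) → [1, -2, 11, 0, 2, 3, 8, 9, 7]
j=2: nums[2]=11 > 7 → no swap
j=3: nums[3]=0 ≤ 7 → i=2, swap nums[2],nums[3] → [1, -2, 0, 11, 2, 3, 8, 9, 7]
j=4: nums[4]=2 ≤ 7 → i=3, swap nums[3],nums[4] → [1, -2, 0, 2, 11, 3, 8, 9, 7]
j=5: nums[5]=3 ≤ 7 → i=4, swap nums[4],nums[5] → [1, -2, 0, 2, 3, 11, 8, 9, 7]
j=6: nums[6]=8 > 7 → no swap
(after j=6) nums = [1, -2, 0, 2, 3, 11, 8, 9, 7]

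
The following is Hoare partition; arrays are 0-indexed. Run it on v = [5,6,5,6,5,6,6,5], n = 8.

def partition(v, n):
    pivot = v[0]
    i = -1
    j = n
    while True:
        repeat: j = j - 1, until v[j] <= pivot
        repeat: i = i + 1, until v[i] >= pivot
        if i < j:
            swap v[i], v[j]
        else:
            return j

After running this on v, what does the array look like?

[5,5,5,6,6,6,6,5]

pivot=5
j stops at 7 (5), i stops at 0 (5); swap ⇒ [5,6,5,6,5,6,6,5]
j stops at 4 (5), i stops at 1 (6); swap ⇒ [5,5,5,6,6,6,6,5]
j stops at 2, i stops at 2; i≥j ⇒ return 2. v=[5,5,5,6,6,6,6,5]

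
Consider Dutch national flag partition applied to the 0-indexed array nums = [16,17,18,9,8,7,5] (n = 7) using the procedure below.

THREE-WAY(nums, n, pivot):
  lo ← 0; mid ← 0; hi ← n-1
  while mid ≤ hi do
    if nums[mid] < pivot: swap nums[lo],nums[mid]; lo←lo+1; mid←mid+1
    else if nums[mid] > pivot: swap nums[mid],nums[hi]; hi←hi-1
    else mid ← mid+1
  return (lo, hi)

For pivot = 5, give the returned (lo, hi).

pivot = 5; lo=0, mid=0, hi=6
nums[mid]=16>5: swap nums[0],nums[6]; hi=5 → [5,17,18,9,8,7,16]
nums[mid]=5=5: mid=1
nums[mid]=17>5: swap nums[1],nums[5]; hi=4 → [5,7,18,9,8,17,16]
nums[mid]=7>5: swap nums[1],nums[4]; hi=3 → [5,8,18,9,7,17,16]
nums[mid]=8>5: swap nums[1],nums[3]; hi=2 → [5,9,18,8,7,17,16]
nums[mid]=9>5: swap nums[1],nums[2]; hi=1 → [5,18,9,8,7,17,16]
nums[mid]=18>5: swap nums[1],nums[1]; hi=0 → [5,18,9,8,7,17,16]
end: lo=0, hi=0; nums = [5,18,9,8,7,17,16]

(0, 0)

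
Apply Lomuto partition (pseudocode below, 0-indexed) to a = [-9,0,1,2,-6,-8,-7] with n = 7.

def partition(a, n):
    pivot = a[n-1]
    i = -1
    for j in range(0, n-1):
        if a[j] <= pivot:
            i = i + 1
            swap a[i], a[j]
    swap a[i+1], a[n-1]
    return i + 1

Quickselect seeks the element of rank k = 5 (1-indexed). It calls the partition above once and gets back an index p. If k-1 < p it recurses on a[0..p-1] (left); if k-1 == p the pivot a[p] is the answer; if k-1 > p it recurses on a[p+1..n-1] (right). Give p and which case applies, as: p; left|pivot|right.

pivot = a[6] = -7; i = -1
j=0: a[0]=-9 ≤ -7 → i=0, swap a[0],a[0] (no change) → [-9,0,1,2,-6,-8,-7]
j=1: a[1]=0 > -7 → no swap
j=2: a[2]=1 > -7 → no swap
j=3: a[3]=2 > -7 → no swap
j=4: a[4]=-6 > -7 → no swap
j=5: a[5]=-8 ≤ -7 → i=1, swap a[1],a[5] → [-9,-8,1,2,-6,0,-7]
final swap a[2],a[6] → [-9,-8,-7,2,-6,0,1]; return 2
p = 2; k-1 = 4 > 2 ⇒ right

2; right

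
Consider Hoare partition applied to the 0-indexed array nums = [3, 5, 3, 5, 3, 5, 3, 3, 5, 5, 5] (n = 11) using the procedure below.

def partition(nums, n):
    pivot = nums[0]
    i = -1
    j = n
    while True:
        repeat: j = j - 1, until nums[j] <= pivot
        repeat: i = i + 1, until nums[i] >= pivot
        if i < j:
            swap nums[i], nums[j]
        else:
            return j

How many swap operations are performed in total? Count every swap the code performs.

pivot=3
j stops at 7 (3), i stops at 0 (3); swap ⇒ [3, 5, 3, 5, 3, 5, 3, 3, 5, 5, 5]
j stops at 6 (3), i stops at 1 (5); swap ⇒ [3, 3, 3, 5, 3, 5, 5, 3, 5, 5, 5]
j stops at 4 (3), i stops at 2 (3); swap ⇒ [3, 3, 3, 5, 3, 5, 5, 3, 5, 5, 5]
j stops at 2, i stops at 3; i≥j ⇒ return 2. nums=[3, 3, 3, 5, 3, 5, 5, 3, 5, 5, 5]

3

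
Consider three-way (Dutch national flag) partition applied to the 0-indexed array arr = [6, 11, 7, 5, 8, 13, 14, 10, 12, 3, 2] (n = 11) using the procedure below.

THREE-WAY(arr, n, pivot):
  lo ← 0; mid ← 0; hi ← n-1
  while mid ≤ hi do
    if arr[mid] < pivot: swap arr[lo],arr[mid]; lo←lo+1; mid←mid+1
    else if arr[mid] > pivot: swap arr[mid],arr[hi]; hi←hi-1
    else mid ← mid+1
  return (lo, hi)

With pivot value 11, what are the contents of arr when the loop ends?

pivot = 11; lo=0, mid=0, hi=10
arr[mid]=6<11: swap arr[0],arr[0]; lo=1,mid=1 → [6, 11, 7, 5, 8, 13, 14, 10, 12, 3, 2]
arr[mid]=11=11: mid=2
arr[mid]=7<11: swap arr[1],arr[2]; lo=2,mid=3 → [6, 7, 11, 5, 8, 13, 14, 10, 12, 3, 2]
arr[mid]=5<11: swap arr[2],arr[3]; lo=3,mid=4 → [6, 7, 5, 11, 8, 13, 14, 10, 12, 3, 2]
arr[mid]=8<11: swap arr[3],arr[4]; lo=4,mid=5 → [6, 7, 5, 8, 11, 13, 14, 10, 12, 3, 2]
arr[mid]=13>11: swap arr[5],arr[10]; hi=9 → [6, 7, 5, 8, 11, 2, 14, 10, 12, 3, 13]
arr[mid]=2<11: swap arr[4],arr[5]; lo=5,mid=6 → [6, 7, 5, 8, 2, 11, 14, 10, 12, 3, 13]
arr[mid]=14>11: swap arr[6],arr[9]; hi=8 → [6, 7, 5, 8, 2, 11, 3, 10, 12, 14, 13]
arr[mid]=3<11: swap arr[5],arr[6]; lo=6,mid=7 → [6, 7, 5, 8, 2, 3, 11, 10, 12, 14, 13]
arr[mid]=10<11: swap arr[6],arr[7]; lo=7,mid=8 → [6, 7, 5, 8, 2, 3, 10, 11, 12, 14, 13]
arr[mid]=12>11: swap arr[8],arr[8]; hi=7 → [6, 7, 5, 8, 2, 3, 10, 11, 12, 14, 13]
end: lo=7, hi=7; arr = [6, 7, 5, 8, 2, 3, 10, 11, 12, 14, 13]

[6, 7, 5, 8, 2, 3, 10, 11, 12, 14, 13]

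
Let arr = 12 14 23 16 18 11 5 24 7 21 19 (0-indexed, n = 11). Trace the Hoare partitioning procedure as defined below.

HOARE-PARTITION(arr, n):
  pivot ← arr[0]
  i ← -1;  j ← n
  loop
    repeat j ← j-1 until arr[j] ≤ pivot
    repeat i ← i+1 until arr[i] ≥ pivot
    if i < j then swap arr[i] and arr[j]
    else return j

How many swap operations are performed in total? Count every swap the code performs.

3

pivot = arr[0] = 12; i = -1, j = 11
j→8 (arr[8]=7≤12), i→0 (arr[0]=12≥12); i<j, swap → 7 14 23 16 18 11 5 24 12 21 19
j→6 (arr[6]=5≤12), i→1 (arr[1]=14≥12); i<j, swap → 7 5 23 16 18 11 14 24 12 21 19
j→5 (arr[5]=11≤12), i→2 (arr[2]=23≥12); i<j, swap → 7 5 11 16 18 23 14 24 12 21 19
j→2, i→3; i≥j, return j=2. arr = 7 5 11 16 18 23 14 24 12 21 19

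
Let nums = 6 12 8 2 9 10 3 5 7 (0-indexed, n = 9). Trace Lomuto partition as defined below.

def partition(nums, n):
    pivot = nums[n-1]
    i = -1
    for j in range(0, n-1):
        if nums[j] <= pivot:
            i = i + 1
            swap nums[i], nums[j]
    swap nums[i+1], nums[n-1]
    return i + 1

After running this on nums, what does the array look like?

pivot = nums[8] = 7; i = -1
j=0: nums[0]=6 ≤ 7 → i=0, swap nums[0],nums[0] (no change) → 6 12 8 2 9 10 3 5 7
j=1: nums[1]=12 > 7 → no swap
j=2: nums[2]=8 > 7 → no swap
j=3: nums[3]=2 ≤ 7 → i=1, swap nums[1],nums[3] → 6 2 8 12 9 10 3 5 7
j=4: nums[4]=9 > 7 → no swap
j=5: nums[5]=10 > 7 → no swap
j=6: nums[6]=3 ≤ 7 → i=2, swap nums[2],nums[6] → 6 2 3 12 9 10 8 5 7
j=7: nums[7]=5 ≤ 7 → i=3, swap nums[3],nums[7] → 6 2 3 5 9 10 8 12 7
final swap nums[4],nums[8] → 6 2 3 5 7 10 8 12 9; return 4

6 2 3 5 7 10 8 12 9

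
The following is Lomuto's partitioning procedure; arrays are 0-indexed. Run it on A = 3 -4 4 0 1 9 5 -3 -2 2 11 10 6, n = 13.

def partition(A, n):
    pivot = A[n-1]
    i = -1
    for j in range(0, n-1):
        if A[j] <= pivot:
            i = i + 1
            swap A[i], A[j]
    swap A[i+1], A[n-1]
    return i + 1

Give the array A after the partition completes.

pivot = A[12] = 6; i = -1
j=0: A[0]=3 ≤ 6 → i=0, swap A[0],A[0] (no change) → 3 -4 4 0 1 9 5 -3 -2 2 11 10 6
j=1: A[1]=-4 ≤ 6 → i=1, swap A[1],A[1] (no change) → 3 -4 4 0 1 9 5 -3 -2 2 11 10 6
j=2: A[2]=4 ≤ 6 → i=2, swap A[2],A[2] (no change) → 3 -4 4 0 1 9 5 -3 -2 2 11 10 6
j=3: A[3]=0 ≤ 6 → i=3, swap A[3],A[3] (no change) → 3 -4 4 0 1 9 5 -3 -2 2 11 10 6
j=4: A[4]=1 ≤ 6 → i=4, swap A[4],A[4] (no change) → 3 -4 4 0 1 9 5 -3 -2 2 11 10 6
j=5: A[5]=9 > 6 → no swap
j=6: A[6]=5 ≤ 6 → i=5, swap A[5],A[6] → 3 -4 4 0 1 5 9 -3 -2 2 11 10 6
j=7: A[7]=-3 ≤ 6 → i=6, swap A[6],A[7] → 3 -4 4 0 1 5 -3 9 -2 2 11 10 6
j=8: A[8]=-2 ≤ 6 → i=7, swap A[7],A[8] → 3 -4 4 0 1 5 -3 -2 9 2 11 10 6
j=9: A[9]=2 ≤ 6 → i=8, swap A[8],A[9] → 3 -4 4 0 1 5 -3 -2 2 9 11 10 6
j=10: A[10]=11 > 6 → no swap
j=11: A[11]=10 > 6 → no swap
final swap A[9],A[12] → 3 -4 4 0 1 5 -3 -2 2 6 11 10 9; return 9

3 -4 4 0 1 5 -3 -2 2 6 11 10 9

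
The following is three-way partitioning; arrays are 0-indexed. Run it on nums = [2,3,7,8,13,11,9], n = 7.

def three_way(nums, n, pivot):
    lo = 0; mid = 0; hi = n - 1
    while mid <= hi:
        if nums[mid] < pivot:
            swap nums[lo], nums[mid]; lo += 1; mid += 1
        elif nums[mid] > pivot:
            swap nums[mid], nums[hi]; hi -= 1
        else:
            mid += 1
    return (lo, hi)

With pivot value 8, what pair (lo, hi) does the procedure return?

pivot = 8; lo=0, mid=0, hi=6
nums[mid]=2<8: swap nums[0],nums[0]; lo=1,mid=1 → [2,3,7,8,13,11,9]
nums[mid]=3<8: swap nums[1],nums[1]; lo=2,mid=2 → [2,3,7,8,13,11,9]
nums[mid]=7<8: swap nums[2],nums[2]; lo=3,mid=3 → [2,3,7,8,13,11,9]
nums[mid]=8=8: mid=4
nums[mid]=13>8: swap nums[4],nums[6]; hi=5 → [2,3,7,8,9,11,13]
nums[mid]=9>8: swap nums[4],nums[5]; hi=4 → [2,3,7,8,11,9,13]
nums[mid]=11>8: swap nums[4],nums[4]; hi=3 → [2,3,7,8,11,9,13]
end: lo=3, hi=3; nums = [2,3,7,8,11,9,13]

(3, 3)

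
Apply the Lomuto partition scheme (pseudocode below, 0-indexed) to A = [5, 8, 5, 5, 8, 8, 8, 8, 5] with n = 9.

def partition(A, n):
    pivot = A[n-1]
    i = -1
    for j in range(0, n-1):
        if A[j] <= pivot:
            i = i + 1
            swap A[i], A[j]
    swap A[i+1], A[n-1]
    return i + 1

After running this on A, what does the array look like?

[5, 5, 5, 5, 8, 8, 8, 8, 8]

pivot=5, i=-1
j=0: 5≤5, i=0, swap(0,0) ⇒ [5, 8, 5, 5, 8, 8, 8, 8, 5]
j=1: 8>5, skip
j=2: 5≤5, i=1, swap(1,2) ⇒ [5, 5, 8, 5, 8, 8, 8, 8, 5]
j=3: 5≤5, i=2, swap(2,3) ⇒ [5, 5, 5, 8, 8, 8, 8, 8, 5]
j=4: 8>5, skip
j=5: 8>5, skip
j=6: 8>5, skip
j=7: 8>5, skip
swap(3,8) ⇒ [5, 5, 5, 5, 8, 8, 8, 8, 8]; return 3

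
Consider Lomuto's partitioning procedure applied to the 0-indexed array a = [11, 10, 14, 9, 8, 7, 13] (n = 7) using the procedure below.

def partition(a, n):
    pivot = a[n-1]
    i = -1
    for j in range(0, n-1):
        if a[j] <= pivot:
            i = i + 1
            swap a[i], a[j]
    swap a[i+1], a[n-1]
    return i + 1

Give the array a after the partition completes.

[11, 10, 9, 8, 7, 13, 14]

pivot = a[6] = 13; i = -1
j=0: a[0]=11 ≤ 13 → i=0, swap a[0],a[0] (no change) → [11, 10, 14, 9, 8, 7, 13]
j=1: a[1]=10 ≤ 13 → i=1, swap a[1],a[1] (no change) → [11, 10, 14, 9, 8, 7, 13]
j=2: a[2]=14 > 13 → no swap
j=3: a[3]=9 ≤ 13 → i=2, swap a[2],a[3] → [11, 10, 9, 14, 8, 7, 13]
j=4: a[4]=8 ≤ 13 → i=3, swap a[3],a[4] → [11, 10, 9, 8, 14, 7, 13]
j=5: a[5]=7 ≤ 13 → i=4, swap a[4],a[5] → [11, 10, 9, 8, 7, 14, 13]
final swap a[5],a[6] → [11, 10, 9, 8, 7, 13, 14]; return 5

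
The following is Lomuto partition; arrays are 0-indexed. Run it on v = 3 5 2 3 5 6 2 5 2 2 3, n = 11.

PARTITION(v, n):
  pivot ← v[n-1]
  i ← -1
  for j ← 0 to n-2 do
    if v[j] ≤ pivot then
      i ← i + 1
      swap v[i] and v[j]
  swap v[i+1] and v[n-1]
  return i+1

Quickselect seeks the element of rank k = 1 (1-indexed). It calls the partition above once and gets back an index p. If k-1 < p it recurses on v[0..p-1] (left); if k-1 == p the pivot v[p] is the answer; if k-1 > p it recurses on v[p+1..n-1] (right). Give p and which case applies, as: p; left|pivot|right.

pivot=3, i=-1
j=0: 3≤3, i=0, swap(0,0) ⇒ 3 5 2 3 5 6 2 5 2 2 3
j=1: 5>3, skip
j=2: 2≤3, i=1, swap(1,2) ⇒ 3 2 5 3 5 6 2 5 2 2 3
j=3: 3≤3, i=2, swap(2,3) ⇒ 3 2 3 5 5 6 2 5 2 2 3
j=4: 5>3, skip
j=5: 6>3, skip
j=6: 2≤3, i=3, swap(3,6) ⇒ 3 2 3 2 5 6 5 5 2 2 3
j=7: 5>3, skip
j=8: 2≤3, i=4, swap(4,8) ⇒ 3 2 3 2 2 6 5 5 5 2 3
j=9: 2≤3, i=5, swap(5,9) ⇒ 3 2 3 2 2 2 5 5 5 6 3
swap(6,10) ⇒ 3 2 3 2 2 2 3 5 5 6 5; return 6
p = 6; k-1 = 0 < 6 ⇒ left

6; left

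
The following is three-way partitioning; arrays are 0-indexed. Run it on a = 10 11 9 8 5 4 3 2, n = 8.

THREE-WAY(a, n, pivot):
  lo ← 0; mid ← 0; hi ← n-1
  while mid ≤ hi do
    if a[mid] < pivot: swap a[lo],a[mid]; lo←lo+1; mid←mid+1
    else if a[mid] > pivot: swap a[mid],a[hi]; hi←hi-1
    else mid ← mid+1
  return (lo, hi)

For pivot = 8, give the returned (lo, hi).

lo=0 mid=0 hi=7
10>8: swap(0,7), hi=6 ⇒ 2 11 9 8 5 4 3 10
2<8: swap(0,0), lo=1 mid=1 ⇒ 2 11 9 8 5 4 3 10
11>8: swap(1,6), hi=5 ⇒ 2 3 9 8 5 4 11 10
3<8: swap(1,1), lo=2 mid=2 ⇒ 2 3 9 8 5 4 11 10
9>8: swap(2,5), hi=4 ⇒ 2 3 4 8 5 9 11 10
4<8: swap(2,2), lo=3 mid=3 ⇒ 2 3 4 8 5 9 11 10
8=8: mid=4
5<8: swap(3,4), lo=4 mid=5 ⇒ 2 3 4 5 8 9 11 10
done. lo=4 hi=4; a=2 3 4 5 8 9 11 10

(4, 4)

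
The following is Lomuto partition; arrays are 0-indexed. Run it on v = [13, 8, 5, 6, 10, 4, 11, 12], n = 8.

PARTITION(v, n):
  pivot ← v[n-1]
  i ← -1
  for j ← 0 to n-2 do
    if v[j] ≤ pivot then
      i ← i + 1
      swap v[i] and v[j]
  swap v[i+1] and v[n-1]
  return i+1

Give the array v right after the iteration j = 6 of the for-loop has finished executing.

pivot=12, i=-1
j=0: 13>12, skip
j=1: 8≤12, i=0, swap(0,1) ⇒ [8, 13, 5, 6, 10, 4, 11, 12]
j=2: 5≤12, i=1, swap(1,2) ⇒ [8, 5, 13, 6, 10, 4, 11, 12]
j=3: 6≤12, i=2, swap(2,3) ⇒ [8, 5, 6, 13, 10, 4, 11, 12]
j=4: 10≤12, i=3, swap(3,4) ⇒ [8, 5, 6, 10, 13, 4, 11, 12]
j=5: 4≤12, i=4, swap(4,5) ⇒ [8, 5, 6, 10, 4, 13, 11, 12]
j=6: 11≤12, i=5, swap(5,6) ⇒ [8, 5, 6, 10, 4, 11, 13, 12]
(after j=6) v = [8, 5, 6, 10, 4, 11, 13, 12]

[8, 5, 6, 10, 4, 11, 13, 12]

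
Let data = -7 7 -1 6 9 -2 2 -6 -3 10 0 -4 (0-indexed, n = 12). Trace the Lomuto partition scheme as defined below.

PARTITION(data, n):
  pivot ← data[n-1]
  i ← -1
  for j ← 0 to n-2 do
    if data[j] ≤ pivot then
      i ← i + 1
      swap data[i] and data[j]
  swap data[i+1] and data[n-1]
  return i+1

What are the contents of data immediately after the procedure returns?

pivot=-4, i=-1
j=0: -7≤-4, i=0, swap(0,0) ⇒ -7 7 -1 6 9 -2 2 -6 -3 10 0 -4
j=1: 7>-4, skip
j=2: -1>-4, skip
j=3: 6>-4, skip
j=4: 9>-4, skip
j=5: -2>-4, skip
j=6: 2>-4, skip
j=7: -6≤-4, i=1, swap(1,7) ⇒ -7 -6 -1 6 9 -2 2 7 -3 10 0 -4
j=8: -3>-4, skip
j=9: 10>-4, skip
j=10: 0>-4, skip
swap(2,11) ⇒ -7 -6 -4 6 9 -2 2 7 -3 10 0 -1; return 2

-7 -6 -4 6 9 -2 2 7 -3 10 0 -1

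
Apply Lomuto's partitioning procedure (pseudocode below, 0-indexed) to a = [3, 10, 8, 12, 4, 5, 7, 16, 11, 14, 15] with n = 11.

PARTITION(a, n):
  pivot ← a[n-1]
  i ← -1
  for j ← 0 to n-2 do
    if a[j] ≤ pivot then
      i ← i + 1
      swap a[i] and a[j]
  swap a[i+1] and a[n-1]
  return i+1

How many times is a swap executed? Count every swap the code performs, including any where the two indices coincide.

pivot=15, i=-1
j=0: 3≤15, i=0, swap(0,0) ⇒ [3, 10, 8, 12, 4, 5, 7, 16, 11, 14, 15]
j=1: 10≤15, i=1, swap(1,1) ⇒ [3, 10, 8, 12, 4, 5, 7, 16, 11, 14, 15]
j=2: 8≤15, i=2, swap(2,2) ⇒ [3, 10, 8, 12, 4, 5, 7, 16, 11, 14, 15]
j=3: 12≤15, i=3, swap(3,3) ⇒ [3, 10, 8, 12, 4, 5, 7, 16, 11, 14, 15]
j=4: 4≤15, i=4, swap(4,4) ⇒ [3, 10, 8, 12, 4, 5, 7, 16, 11, 14, 15]
j=5: 5≤15, i=5, swap(5,5) ⇒ [3, 10, 8, 12, 4, 5, 7, 16, 11, 14, 15]
j=6: 7≤15, i=6, swap(6,6) ⇒ [3, 10, 8, 12, 4, 5, 7, 16, 11, 14, 15]
j=7: 16>15, skip
j=8: 11≤15, i=7, swap(7,8) ⇒ [3, 10, 8, 12, 4, 5, 7, 11, 16, 14, 15]
j=9: 14≤15, i=8, swap(8,9) ⇒ [3, 10, 8, 12, 4, 5, 7, 11, 14, 16, 15]
swap(9,10) ⇒ [3, 10, 8, 12, 4, 5, 7, 11, 14, 15, 16]; return 9

10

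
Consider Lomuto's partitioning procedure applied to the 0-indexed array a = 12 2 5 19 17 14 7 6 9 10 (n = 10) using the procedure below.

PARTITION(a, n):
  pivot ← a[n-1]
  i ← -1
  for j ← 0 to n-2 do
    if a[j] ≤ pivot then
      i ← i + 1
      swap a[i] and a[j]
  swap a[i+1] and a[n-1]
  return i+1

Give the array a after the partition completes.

2 5 7 6 9 10 12 19 17 14

pivot=10, i=-1
j=0: 12>10, skip
j=1: 2≤10, i=0, swap(0,1) ⇒ 2 12 5 19 17 14 7 6 9 10
j=2: 5≤10, i=1, swap(1,2) ⇒ 2 5 12 19 17 14 7 6 9 10
j=3: 19>10, skip
j=4: 17>10, skip
j=5: 14>10, skip
j=6: 7≤10, i=2, swap(2,6) ⇒ 2 5 7 19 17 14 12 6 9 10
j=7: 6≤10, i=3, swap(3,7) ⇒ 2 5 7 6 17 14 12 19 9 10
j=8: 9≤10, i=4, swap(4,8) ⇒ 2 5 7 6 9 14 12 19 17 10
swap(5,9) ⇒ 2 5 7 6 9 10 12 19 17 14; return 5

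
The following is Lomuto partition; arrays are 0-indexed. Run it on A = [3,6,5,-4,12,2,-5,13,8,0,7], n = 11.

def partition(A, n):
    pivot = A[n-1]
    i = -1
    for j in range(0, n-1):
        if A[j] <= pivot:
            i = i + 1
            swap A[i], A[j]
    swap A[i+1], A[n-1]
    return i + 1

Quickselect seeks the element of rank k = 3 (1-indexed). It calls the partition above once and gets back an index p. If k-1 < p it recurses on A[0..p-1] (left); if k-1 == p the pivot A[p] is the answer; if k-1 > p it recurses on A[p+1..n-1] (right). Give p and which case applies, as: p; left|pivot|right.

7; left

pivot = A[10] = 7; i = -1
j=0: A[0]=3 ≤ 7 → i=0, swap A[0],A[0] (no change) → [3,6,5,-4,12,2,-5,13,8,0,7]
j=1: A[1]=6 ≤ 7 → i=1, swap A[1],A[1] (no change) → [3,6,5,-4,12,2,-5,13,8,0,7]
j=2: A[2]=5 ≤ 7 → i=2, swap A[2],A[2] (no change) → [3,6,5,-4,12,2,-5,13,8,0,7]
j=3: A[3]=-4 ≤ 7 → i=3, swap A[3],A[3] (no change) → [3,6,5,-4,12,2,-5,13,8,0,7]
j=4: A[4]=12 > 7 → no swap
j=5: A[5]=2 ≤ 7 → i=4, swap A[4],A[5] → [3,6,5,-4,2,12,-5,13,8,0,7]
j=6: A[6]=-5 ≤ 7 → i=5, swap A[5],A[6] → [3,6,5,-4,2,-5,12,13,8,0,7]
j=7: A[7]=13 > 7 → no swap
j=8: A[8]=8 > 7 → no swap
j=9: A[9]=0 ≤ 7 → i=6, swap A[6],A[9] → [3,6,5,-4,2,-5,0,13,8,12,7]
final swap A[7],A[10] → [3,6,5,-4,2,-5,0,7,8,12,13]; return 7
p = 7; k-1 = 2 < 7 ⇒ left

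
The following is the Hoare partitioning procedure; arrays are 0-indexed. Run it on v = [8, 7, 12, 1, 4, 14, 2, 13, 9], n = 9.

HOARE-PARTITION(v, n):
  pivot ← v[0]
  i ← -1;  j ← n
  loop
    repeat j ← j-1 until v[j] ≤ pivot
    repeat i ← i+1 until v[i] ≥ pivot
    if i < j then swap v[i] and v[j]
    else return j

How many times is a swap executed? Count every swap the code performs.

2

pivot = v[0] = 8; i = -1, j = 9
j→6 (v[6]=2≤8), i→0 (v[0]=8≥8); i<j, swap → [2, 7, 12, 1, 4, 14, 8, 13, 9]
j→4 (v[4]=4≤8), i→2 (v[2]=12≥8); i<j, swap → [2, 7, 4, 1, 12, 14, 8, 13, 9]
j→3, i→4; i≥j, return j=3. v = [2, 7, 4, 1, 12, 14, 8, 13, 9]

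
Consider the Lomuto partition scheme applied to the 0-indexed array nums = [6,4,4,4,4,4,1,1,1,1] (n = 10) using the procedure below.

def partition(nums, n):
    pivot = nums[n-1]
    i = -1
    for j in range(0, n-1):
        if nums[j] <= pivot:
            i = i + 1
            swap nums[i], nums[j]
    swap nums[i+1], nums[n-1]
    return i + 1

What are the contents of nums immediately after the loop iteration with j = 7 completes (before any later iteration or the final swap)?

[1,1,4,4,4,4,6,4,1,1]

pivot = nums[9] = 1; i = -1
j=0: nums[0]=6 > 1 → no swap
j=1: nums[1]=4 > 1 → no swap
j=2: nums[2]=4 > 1 → no swap
j=3: nums[3]=4 > 1 → no swap
j=4: nums[4]=4 > 1 → no swap
j=5: nums[5]=4 > 1 → no swap
j=6: nums[6]=1 ≤ 1 → i=0, swap nums[0],nums[6] → [1,4,4,4,4,4,6,1,1,1]
j=7: nums[7]=1 ≤ 1 → i=1, swap nums[1],nums[7] → [1,1,4,4,4,4,6,4,1,1]
(after j=7) nums = [1,1,4,4,4,4,6,4,1,1]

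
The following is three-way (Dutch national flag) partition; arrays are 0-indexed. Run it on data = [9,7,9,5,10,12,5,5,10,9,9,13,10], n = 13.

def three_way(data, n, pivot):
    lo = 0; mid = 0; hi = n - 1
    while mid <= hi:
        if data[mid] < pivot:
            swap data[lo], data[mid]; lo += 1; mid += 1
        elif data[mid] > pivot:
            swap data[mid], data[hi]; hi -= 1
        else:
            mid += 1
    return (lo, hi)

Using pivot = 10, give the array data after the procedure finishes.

lo=0 mid=0 hi=12
9<10: swap(0,0), lo=1 mid=1 ⇒ [9,7,9,5,10,12,5,5,10,9,9,13,10]
7<10: swap(1,1), lo=2 mid=2 ⇒ [9,7,9,5,10,12,5,5,10,9,9,13,10]
9<10: swap(2,2), lo=3 mid=3 ⇒ [9,7,9,5,10,12,5,5,10,9,9,13,10]
5<10: swap(3,3), lo=4 mid=4 ⇒ [9,7,9,5,10,12,5,5,10,9,9,13,10]
10=10: mid=5
12>10: swap(5,12), hi=11 ⇒ [9,7,9,5,10,10,5,5,10,9,9,13,12]
10=10: mid=6
5<10: swap(4,6), lo=5 mid=7 ⇒ [9,7,9,5,5,10,10,5,10,9,9,13,12]
5<10: swap(5,7), lo=6 mid=8 ⇒ [9,7,9,5,5,5,10,10,10,9,9,13,12]
10=10: mid=9
9<10: swap(6,9), lo=7 mid=10 ⇒ [9,7,9,5,5,5,9,10,10,10,9,13,12]
9<10: swap(7,10), lo=8 mid=11 ⇒ [9,7,9,5,5,5,9,9,10,10,10,13,12]
13>10: swap(11,11), hi=10 ⇒ [9,7,9,5,5,5,9,9,10,10,10,13,12]
done. lo=8 hi=10; data=[9,7,9,5,5,5,9,9,10,10,10,13,12]

[9,7,9,5,5,5,9,9,10,10,10,13,12]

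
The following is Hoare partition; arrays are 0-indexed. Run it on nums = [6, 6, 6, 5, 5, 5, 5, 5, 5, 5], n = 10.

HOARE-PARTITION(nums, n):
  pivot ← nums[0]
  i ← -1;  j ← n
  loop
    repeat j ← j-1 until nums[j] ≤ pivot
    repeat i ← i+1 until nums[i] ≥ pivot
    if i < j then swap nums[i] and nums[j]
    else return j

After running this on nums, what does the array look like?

pivot = nums[0] = 6; i = -1, j = 10
j→9 (nums[9]=5≤6), i→0 (nums[0]=6≥6); i<j, swap → [5, 6, 6, 5, 5, 5, 5, 5, 5, 6]
j→8 (nums[8]=5≤6), i→1 (nums[1]=6≥6); i<j, swap → [5, 5, 6, 5, 5, 5, 5, 5, 6, 6]
j→7 (nums[7]=5≤6), i→2 (nums[2]=6≥6); i<j, swap → [5, 5, 5, 5, 5, 5, 5, 6, 6, 6]
j→6, i→7; i≥j, return j=6. nums = [5, 5, 5, 5, 5, 5, 5, 6, 6, 6]

[5, 5, 5, 5, 5, 5, 5, 6, 6, 6]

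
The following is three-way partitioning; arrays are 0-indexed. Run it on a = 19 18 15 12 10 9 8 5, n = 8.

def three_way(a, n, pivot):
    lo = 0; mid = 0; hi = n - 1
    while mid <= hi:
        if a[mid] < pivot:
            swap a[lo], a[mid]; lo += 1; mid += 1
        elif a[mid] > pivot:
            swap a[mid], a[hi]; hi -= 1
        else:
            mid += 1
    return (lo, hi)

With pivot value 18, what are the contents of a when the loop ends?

pivot = 18; lo=0, mid=0, hi=7
a[mid]=19>18: swap a[0],a[7]; hi=6 → 5 18 15 12 10 9 8 19
a[mid]=5<18: swap a[0],a[0]; lo=1,mid=1 → 5 18 15 12 10 9 8 19
a[mid]=18=18: mid=2
a[mid]=15<18: swap a[1],a[2]; lo=2,mid=3 → 5 15 18 12 10 9 8 19
a[mid]=12<18: swap a[2],a[3]; lo=3,mid=4 → 5 15 12 18 10 9 8 19
a[mid]=10<18: swap a[3],a[4]; lo=4,mid=5 → 5 15 12 10 18 9 8 19
a[mid]=9<18: swap a[4],a[5]; lo=5,mid=6 → 5 15 12 10 9 18 8 19
a[mid]=8<18: swap a[5],a[6]; lo=6,mid=7 → 5 15 12 10 9 8 18 19
end: lo=6, hi=6; a = 5 15 12 10 9 8 18 19

5 15 12 10 9 8 18 19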